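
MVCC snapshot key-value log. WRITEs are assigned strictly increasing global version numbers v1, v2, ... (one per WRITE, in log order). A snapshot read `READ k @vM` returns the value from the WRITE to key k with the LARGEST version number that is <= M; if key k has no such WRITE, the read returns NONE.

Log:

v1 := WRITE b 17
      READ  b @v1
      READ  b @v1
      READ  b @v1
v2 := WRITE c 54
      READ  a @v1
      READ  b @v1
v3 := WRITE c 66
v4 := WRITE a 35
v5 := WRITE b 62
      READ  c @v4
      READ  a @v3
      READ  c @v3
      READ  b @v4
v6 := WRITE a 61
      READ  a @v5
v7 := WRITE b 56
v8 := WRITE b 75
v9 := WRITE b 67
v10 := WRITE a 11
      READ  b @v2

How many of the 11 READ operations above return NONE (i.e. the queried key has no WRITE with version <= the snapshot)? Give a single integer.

Answer: 2

Derivation:
v1: WRITE b=17  (b history now [(1, 17)])
READ b @v1: history=[(1, 17)] -> pick v1 -> 17
READ b @v1: history=[(1, 17)] -> pick v1 -> 17
READ b @v1: history=[(1, 17)] -> pick v1 -> 17
v2: WRITE c=54  (c history now [(2, 54)])
READ a @v1: history=[] -> no version <= 1 -> NONE
READ b @v1: history=[(1, 17)] -> pick v1 -> 17
v3: WRITE c=66  (c history now [(2, 54), (3, 66)])
v4: WRITE a=35  (a history now [(4, 35)])
v5: WRITE b=62  (b history now [(1, 17), (5, 62)])
READ c @v4: history=[(2, 54), (3, 66)] -> pick v3 -> 66
READ a @v3: history=[(4, 35)] -> no version <= 3 -> NONE
READ c @v3: history=[(2, 54), (3, 66)] -> pick v3 -> 66
READ b @v4: history=[(1, 17), (5, 62)] -> pick v1 -> 17
v6: WRITE a=61  (a history now [(4, 35), (6, 61)])
READ a @v5: history=[(4, 35), (6, 61)] -> pick v4 -> 35
v7: WRITE b=56  (b history now [(1, 17), (5, 62), (7, 56)])
v8: WRITE b=75  (b history now [(1, 17), (5, 62), (7, 56), (8, 75)])
v9: WRITE b=67  (b history now [(1, 17), (5, 62), (7, 56), (8, 75), (9, 67)])
v10: WRITE a=11  (a history now [(4, 35), (6, 61), (10, 11)])
READ b @v2: history=[(1, 17), (5, 62), (7, 56), (8, 75), (9, 67)] -> pick v1 -> 17
Read results in order: ['17', '17', '17', 'NONE', '17', '66', 'NONE', '66', '17', '35', '17']
NONE count = 2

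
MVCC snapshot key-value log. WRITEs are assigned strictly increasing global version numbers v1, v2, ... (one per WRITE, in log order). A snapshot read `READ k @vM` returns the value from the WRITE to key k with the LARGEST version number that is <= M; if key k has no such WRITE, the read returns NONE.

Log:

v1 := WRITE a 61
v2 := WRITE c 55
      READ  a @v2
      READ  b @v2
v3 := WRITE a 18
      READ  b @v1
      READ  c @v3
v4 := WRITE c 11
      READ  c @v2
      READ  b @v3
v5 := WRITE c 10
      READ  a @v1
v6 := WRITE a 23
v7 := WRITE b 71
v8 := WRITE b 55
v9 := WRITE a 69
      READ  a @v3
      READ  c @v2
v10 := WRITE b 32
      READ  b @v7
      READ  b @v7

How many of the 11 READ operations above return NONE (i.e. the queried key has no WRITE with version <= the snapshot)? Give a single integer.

Answer: 3

Derivation:
v1: WRITE a=61  (a history now [(1, 61)])
v2: WRITE c=55  (c history now [(2, 55)])
READ a @v2: history=[(1, 61)] -> pick v1 -> 61
READ b @v2: history=[] -> no version <= 2 -> NONE
v3: WRITE a=18  (a history now [(1, 61), (3, 18)])
READ b @v1: history=[] -> no version <= 1 -> NONE
READ c @v3: history=[(2, 55)] -> pick v2 -> 55
v4: WRITE c=11  (c history now [(2, 55), (4, 11)])
READ c @v2: history=[(2, 55), (4, 11)] -> pick v2 -> 55
READ b @v3: history=[] -> no version <= 3 -> NONE
v5: WRITE c=10  (c history now [(2, 55), (4, 11), (5, 10)])
READ a @v1: history=[(1, 61), (3, 18)] -> pick v1 -> 61
v6: WRITE a=23  (a history now [(1, 61), (3, 18), (6, 23)])
v7: WRITE b=71  (b history now [(7, 71)])
v8: WRITE b=55  (b history now [(7, 71), (8, 55)])
v9: WRITE a=69  (a history now [(1, 61), (3, 18), (6, 23), (9, 69)])
READ a @v3: history=[(1, 61), (3, 18), (6, 23), (9, 69)] -> pick v3 -> 18
READ c @v2: history=[(2, 55), (4, 11), (5, 10)] -> pick v2 -> 55
v10: WRITE b=32  (b history now [(7, 71), (8, 55), (10, 32)])
READ b @v7: history=[(7, 71), (8, 55), (10, 32)] -> pick v7 -> 71
READ b @v7: history=[(7, 71), (8, 55), (10, 32)] -> pick v7 -> 71
Read results in order: ['61', 'NONE', 'NONE', '55', '55', 'NONE', '61', '18', '55', '71', '71']
NONE count = 3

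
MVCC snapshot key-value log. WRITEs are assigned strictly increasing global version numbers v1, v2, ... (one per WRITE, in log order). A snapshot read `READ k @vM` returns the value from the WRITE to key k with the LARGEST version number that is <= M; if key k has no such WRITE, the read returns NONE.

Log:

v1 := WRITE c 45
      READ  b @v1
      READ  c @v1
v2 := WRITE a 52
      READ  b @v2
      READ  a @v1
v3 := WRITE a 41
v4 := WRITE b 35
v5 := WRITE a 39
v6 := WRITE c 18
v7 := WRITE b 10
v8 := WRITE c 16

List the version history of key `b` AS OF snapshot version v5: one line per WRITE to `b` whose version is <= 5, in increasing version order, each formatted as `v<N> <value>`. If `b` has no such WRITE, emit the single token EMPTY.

Answer: v4 35

Derivation:
Scan writes for key=b with version <= 5:
  v1 WRITE c 45 -> skip
  v2 WRITE a 52 -> skip
  v3 WRITE a 41 -> skip
  v4 WRITE b 35 -> keep
  v5 WRITE a 39 -> skip
  v6 WRITE c 18 -> skip
  v7 WRITE b 10 -> drop (> snap)
  v8 WRITE c 16 -> skip
Collected: [(4, 35)]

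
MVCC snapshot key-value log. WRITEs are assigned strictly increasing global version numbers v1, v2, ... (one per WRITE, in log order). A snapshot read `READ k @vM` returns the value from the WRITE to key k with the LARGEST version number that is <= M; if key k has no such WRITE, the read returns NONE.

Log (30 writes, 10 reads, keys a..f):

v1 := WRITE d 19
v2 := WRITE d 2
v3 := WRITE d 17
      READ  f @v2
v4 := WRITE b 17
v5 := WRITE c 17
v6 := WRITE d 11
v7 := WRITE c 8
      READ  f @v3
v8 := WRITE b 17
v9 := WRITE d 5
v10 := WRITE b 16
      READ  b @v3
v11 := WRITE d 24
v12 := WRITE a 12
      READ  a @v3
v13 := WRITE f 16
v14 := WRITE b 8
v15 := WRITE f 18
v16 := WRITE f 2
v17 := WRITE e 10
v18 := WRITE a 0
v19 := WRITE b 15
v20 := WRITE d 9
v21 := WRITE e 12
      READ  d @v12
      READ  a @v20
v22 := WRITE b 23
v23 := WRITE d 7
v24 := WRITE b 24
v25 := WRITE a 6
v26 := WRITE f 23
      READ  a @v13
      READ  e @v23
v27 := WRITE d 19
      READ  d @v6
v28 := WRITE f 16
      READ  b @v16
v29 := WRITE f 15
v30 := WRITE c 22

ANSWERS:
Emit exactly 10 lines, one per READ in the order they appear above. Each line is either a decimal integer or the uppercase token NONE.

Answer: NONE
NONE
NONE
NONE
24
0
12
12
11
8

Derivation:
v1: WRITE d=19  (d history now [(1, 19)])
v2: WRITE d=2  (d history now [(1, 19), (2, 2)])
v3: WRITE d=17  (d history now [(1, 19), (2, 2), (3, 17)])
READ f @v2: history=[] -> no version <= 2 -> NONE
v4: WRITE b=17  (b history now [(4, 17)])
v5: WRITE c=17  (c history now [(5, 17)])
v6: WRITE d=11  (d history now [(1, 19), (2, 2), (3, 17), (6, 11)])
v7: WRITE c=8  (c history now [(5, 17), (7, 8)])
READ f @v3: history=[] -> no version <= 3 -> NONE
v8: WRITE b=17  (b history now [(4, 17), (8, 17)])
v9: WRITE d=5  (d history now [(1, 19), (2, 2), (3, 17), (6, 11), (9, 5)])
v10: WRITE b=16  (b history now [(4, 17), (8, 17), (10, 16)])
READ b @v3: history=[(4, 17), (8, 17), (10, 16)] -> no version <= 3 -> NONE
v11: WRITE d=24  (d history now [(1, 19), (2, 2), (3, 17), (6, 11), (9, 5), (11, 24)])
v12: WRITE a=12  (a history now [(12, 12)])
READ a @v3: history=[(12, 12)] -> no version <= 3 -> NONE
v13: WRITE f=16  (f history now [(13, 16)])
v14: WRITE b=8  (b history now [(4, 17), (8, 17), (10, 16), (14, 8)])
v15: WRITE f=18  (f history now [(13, 16), (15, 18)])
v16: WRITE f=2  (f history now [(13, 16), (15, 18), (16, 2)])
v17: WRITE e=10  (e history now [(17, 10)])
v18: WRITE a=0  (a history now [(12, 12), (18, 0)])
v19: WRITE b=15  (b history now [(4, 17), (8, 17), (10, 16), (14, 8), (19, 15)])
v20: WRITE d=9  (d history now [(1, 19), (2, 2), (3, 17), (6, 11), (9, 5), (11, 24), (20, 9)])
v21: WRITE e=12  (e history now [(17, 10), (21, 12)])
READ d @v12: history=[(1, 19), (2, 2), (3, 17), (6, 11), (9, 5), (11, 24), (20, 9)] -> pick v11 -> 24
READ a @v20: history=[(12, 12), (18, 0)] -> pick v18 -> 0
v22: WRITE b=23  (b history now [(4, 17), (8, 17), (10, 16), (14, 8), (19, 15), (22, 23)])
v23: WRITE d=7  (d history now [(1, 19), (2, 2), (3, 17), (6, 11), (9, 5), (11, 24), (20, 9), (23, 7)])
v24: WRITE b=24  (b history now [(4, 17), (8, 17), (10, 16), (14, 8), (19, 15), (22, 23), (24, 24)])
v25: WRITE a=6  (a history now [(12, 12), (18, 0), (25, 6)])
v26: WRITE f=23  (f history now [(13, 16), (15, 18), (16, 2), (26, 23)])
READ a @v13: history=[(12, 12), (18, 0), (25, 6)] -> pick v12 -> 12
READ e @v23: history=[(17, 10), (21, 12)] -> pick v21 -> 12
v27: WRITE d=19  (d history now [(1, 19), (2, 2), (3, 17), (6, 11), (9, 5), (11, 24), (20, 9), (23, 7), (27, 19)])
READ d @v6: history=[(1, 19), (2, 2), (3, 17), (6, 11), (9, 5), (11, 24), (20, 9), (23, 7), (27, 19)] -> pick v6 -> 11
v28: WRITE f=16  (f history now [(13, 16), (15, 18), (16, 2), (26, 23), (28, 16)])
READ b @v16: history=[(4, 17), (8, 17), (10, 16), (14, 8), (19, 15), (22, 23), (24, 24)] -> pick v14 -> 8
v29: WRITE f=15  (f history now [(13, 16), (15, 18), (16, 2), (26, 23), (28, 16), (29, 15)])
v30: WRITE c=22  (c history now [(5, 17), (7, 8), (30, 22)])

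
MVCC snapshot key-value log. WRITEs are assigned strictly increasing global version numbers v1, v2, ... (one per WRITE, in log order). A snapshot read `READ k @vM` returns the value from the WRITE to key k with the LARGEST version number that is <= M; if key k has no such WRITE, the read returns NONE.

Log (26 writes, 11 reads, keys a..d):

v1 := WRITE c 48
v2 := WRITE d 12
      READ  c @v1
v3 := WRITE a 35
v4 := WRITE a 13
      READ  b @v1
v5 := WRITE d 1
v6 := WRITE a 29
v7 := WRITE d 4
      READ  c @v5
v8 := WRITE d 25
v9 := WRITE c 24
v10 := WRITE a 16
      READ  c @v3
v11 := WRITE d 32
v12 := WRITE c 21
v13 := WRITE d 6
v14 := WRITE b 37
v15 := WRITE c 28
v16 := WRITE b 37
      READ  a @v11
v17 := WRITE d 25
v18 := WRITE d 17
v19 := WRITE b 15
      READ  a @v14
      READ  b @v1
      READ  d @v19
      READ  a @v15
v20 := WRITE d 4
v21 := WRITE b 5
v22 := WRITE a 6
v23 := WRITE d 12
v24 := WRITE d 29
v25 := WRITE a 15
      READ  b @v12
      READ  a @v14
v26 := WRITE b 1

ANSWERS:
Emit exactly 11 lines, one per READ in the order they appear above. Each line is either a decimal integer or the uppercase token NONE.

Answer: 48
NONE
48
48
16
16
NONE
17
16
NONE
16

Derivation:
v1: WRITE c=48  (c history now [(1, 48)])
v2: WRITE d=12  (d history now [(2, 12)])
READ c @v1: history=[(1, 48)] -> pick v1 -> 48
v3: WRITE a=35  (a history now [(3, 35)])
v4: WRITE a=13  (a history now [(3, 35), (4, 13)])
READ b @v1: history=[] -> no version <= 1 -> NONE
v5: WRITE d=1  (d history now [(2, 12), (5, 1)])
v6: WRITE a=29  (a history now [(3, 35), (4, 13), (6, 29)])
v7: WRITE d=4  (d history now [(2, 12), (5, 1), (7, 4)])
READ c @v5: history=[(1, 48)] -> pick v1 -> 48
v8: WRITE d=25  (d history now [(2, 12), (5, 1), (7, 4), (8, 25)])
v9: WRITE c=24  (c history now [(1, 48), (9, 24)])
v10: WRITE a=16  (a history now [(3, 35), (4, 13), (6, 29), (10, 16)])
READ c @v3: history=[(1, 48), (9, 24)] -> pick v1 -> 48
v11: WRITE d=32  (d history now [(2, 12), (5, 1), (7, 4), (8, 25), (11, 32)])
v12: WRITE c=21  (c history now [(1, 48), (9, 24), (12, 21)])
v13: WRITE d=6  (d history now [(2, 12), (5, 1), (7, 4), (8, 25), (11, 32), (13, 6)])
v14: WRITE b=37  (b history now [(14, 37)])
v15: WRITE c=28  (c history now [(1, 48), (9, 24), (12, 21), (15, 28)])
v16: WRITE b=37  (b history now [(14, 37), (16, 37)])
READ a @v11: history=[(3, 35), (4, 13), (6, 29), (10, 16)] -> pick v10 -> 16
v17: WRITE d=25  (d history now [(2, 12), (5, 1), (7, 4), (8, 25), (11, 32), (13, 6), (17, 25)])
v18: WRITE d=17  (d history now [(2, 12), (5, 1), (7, 4), (8, 25), (11, 32), (13, 6), (17, 25), (18, 17)])
v19: WRITE b=15  (b history now [(14, 37), (16, 37), (19, 15)])
READ a @v14: history=[(3, 35), (4, 13), (6, 29), (10, 16)] -> pick v10 -> 16
READ b @v1: history=[(14, 37), (16, 37), (19, 15)] -> no version <= 1 -> NONE
READ d @v19: history=[(2, 12), (5, 1), (7, 4), (8, 25), (11, 32), (13, 6), (17, 25), (18, 17)] -> pick v18 -> 17
READ a @v15: history=[(3, 35), (4, 13), (6, 29), (10, 16)] -> pick v10 -> 16
v20: WRITE d=4  (d history now [(2, 12), (5, 1), (7, 4), (8, 25), (11, 32), (13, 6), (17, 25), (18, 17), (20, 4)])
v21: WRITE b=5  (b history now [(14, 37), (16, 37), (19, 15), (21, 5)])
v22: WRITE a=6  (a history now [(3, 35), (4, 13), (6, 29), (10, 16), (22, 6)])
v23: WRITE d=12  (d history now [(2, 12), (5, 1), (7, 4), (8, 25), (11, 32), (13, 6), (17, 25), (18, 17), (20, 4), (23, 12)])
v24: WRITE d=29  (d history now [(2, 12), (5, 1), (7, 4), (8, 25), (11, 32), (13, 6), (17, 25), (18, 17), (20, 4), (23, 12), (24, 29)])
v25: WRITE a=15  (a history now [(3, 35), (4, 13), (6, 29), (10, 16), (22, 6), (25, 15)])
READ b @v12: history=[(14, 37), (16, 37), (19, 15), (21, 5)] -> no version <= 12 -> NONE
READ a @v14: history=[(3, 35), (4, 13), (6, 29), (10, 16), (22, 6), (25, 15)] -> pick v10 -> 16
v26: WRITE b=1  (b history now [(14, 37), (16, 37), (19, 15), (21, 5), (26, 1)])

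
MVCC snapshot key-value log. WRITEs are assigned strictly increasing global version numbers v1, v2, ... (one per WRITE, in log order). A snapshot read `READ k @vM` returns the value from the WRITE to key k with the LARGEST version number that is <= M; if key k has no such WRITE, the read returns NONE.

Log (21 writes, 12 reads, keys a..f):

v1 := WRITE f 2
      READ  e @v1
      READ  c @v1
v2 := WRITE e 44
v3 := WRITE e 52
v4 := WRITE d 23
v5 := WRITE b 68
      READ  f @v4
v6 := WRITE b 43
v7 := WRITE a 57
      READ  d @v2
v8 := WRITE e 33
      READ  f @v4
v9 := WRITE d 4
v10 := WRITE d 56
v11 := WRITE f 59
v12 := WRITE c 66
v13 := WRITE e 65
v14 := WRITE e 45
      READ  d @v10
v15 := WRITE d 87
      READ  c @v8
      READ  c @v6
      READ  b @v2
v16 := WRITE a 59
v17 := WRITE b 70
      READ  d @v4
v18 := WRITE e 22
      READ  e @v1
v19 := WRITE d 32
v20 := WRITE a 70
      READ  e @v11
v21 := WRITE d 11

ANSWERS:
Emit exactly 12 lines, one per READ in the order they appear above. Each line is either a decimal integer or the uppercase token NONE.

v1: WRITE f=2  (f history now [(1, 2)])
READ e @v1: history=[] -> no version <= 1 -> NONE
READ c @v1: history=[] -> no version <= 1 -> NONE
v2: WRITE e=44  (e history now [(2, 44)])
v3: WRITE e=52  (e history now [(2, 44), (3, 52)])
v4: WRITE d=23  (d history now [(4, 23)])
v5: WRITE b=68  (b history now [(5, 68)])
READ f @v4: history=[(1, 2)] -> pick v1 -> 2
v6: WRITE b=43  (b history now [(5, 68), (6, 43)])
v7: WRITE a=57  (a history now [(7, 57)])
READ d @v2: history=[(4, 23)] -> no version <= 2 -> NONE
v8: WRITE e=33  (e history now [(2, 44), (3, 52), (8, 33)])
READ f @v4: history=[(1, 2)] -> pick v1 -> 2
v9: WRITE d=4  (d history now [(4, 23), (9, 4)])
v10: WRITE d=56  (d history now [(4, 23), (9, 4), (10, 56)])
v11: WRITE f=59  (f history now [(1, 2), (11, 59)])
v12: WRITE c=66  (c history now [(12, 66)])
v13: WRITE e=65  (e history now [(2, 44), (3, 52), (8, 33), (13, 65)])
v14: WRITE e=45  (e history now [(2, 44), (3, 52), (8, 33), (13, 65), (14, 45)])
READ d @v10: history=[(4, 23), (9, 4), (10, 56)] -> pick v10 -> 56
v15: WRITE d=87  (d history now [(4, 23), (9, 4), (10, 56), (15, 87)])
READ c @v8: history=[(12, 66)] -> no version <= 8 -> NONE
READ c @v6: history=[(12, 66)] -> no version <= 6 -> NONE
READ b @v2: history=[(5, 68), (6, 43)] -> no version <= 2 -> NONE
v16: WRITE a=59  (a history now [(7, 57), (16, 59)])
v17: WRITE b=70  (b history now [(5, 68), (6, 43), (17, 70)])
READ d @v4: history=[(4, 23), (9, 4), (10, 56), (15, 87)] -> pick v4 -> 23
v18: WRITE e=22  (e history now [(2, 44), (3, 52), (8, 33), (13, 65), (14, 45), (18, 22)])
READ e @v1: history=[(2, 44), (3, 52), (8, 33), (13, 65), (14, 45), (18, 22)] -> no version <= 1 -> NONE
v19: WRITE d=32  (d history now [(4, 23), (9, 4), (10, 56), (15, 87), (19, 32)])
v20: WRITE a=70  (a history now [(7, 57), (16, 59), (20, 70)])
READ e @v11: history=[(2, 44), (3, 52), (8, 33), (13, 65), (14, 45), (18, 22)] -> pick v8 -> 33
v21: WRITE d=11  (d history now [(4, 23), (9, 4), (10, 56), (15, 87), (19, 32), (21, 11)])

Answer: NONE
NONE
2
NONE
2
56
NONE
NONE
NONE
23
NONE
33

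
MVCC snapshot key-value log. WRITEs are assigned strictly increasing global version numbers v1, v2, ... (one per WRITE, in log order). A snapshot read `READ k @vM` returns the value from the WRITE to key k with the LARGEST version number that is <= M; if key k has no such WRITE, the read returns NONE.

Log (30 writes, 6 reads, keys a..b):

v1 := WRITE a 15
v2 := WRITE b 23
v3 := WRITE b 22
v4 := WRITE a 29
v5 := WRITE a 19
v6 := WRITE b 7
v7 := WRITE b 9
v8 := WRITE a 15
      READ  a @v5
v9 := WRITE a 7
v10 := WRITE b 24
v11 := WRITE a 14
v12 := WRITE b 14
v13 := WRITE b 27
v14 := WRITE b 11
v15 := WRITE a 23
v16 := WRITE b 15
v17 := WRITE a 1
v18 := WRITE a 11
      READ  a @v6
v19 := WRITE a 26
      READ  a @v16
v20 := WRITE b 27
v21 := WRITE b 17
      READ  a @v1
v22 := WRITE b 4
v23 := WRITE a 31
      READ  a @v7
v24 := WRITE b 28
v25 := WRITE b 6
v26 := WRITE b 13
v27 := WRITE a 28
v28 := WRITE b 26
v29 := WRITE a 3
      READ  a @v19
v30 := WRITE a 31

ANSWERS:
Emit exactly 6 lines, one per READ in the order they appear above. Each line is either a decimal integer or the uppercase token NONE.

Answer: 19
19
23
15
19
26

Derivation:
v1: WRITE a=15  (a history now [(1, 15)])
v2: WRITE b=23  (b history now [(2, 23)])
v3: WRITE b=22  (b history now [(2, 23), (3, 22)])
v4: WRITE a=29  (a history now [(1, 15), (4, 29)])
v5: WRITE a=19  (a history now [(1, 15), (4, 29), (5, 19)])
v6: WRITE b=7  (b history now [(2, 23), (3, 22), (6, 7)])
v7: WRITE b=9  (b history now [(2, 23), (3, 22), (6, 7), (7, 9)])
v8: WRITE a=15  (a history now [(1, 15), (4, 29), (5, 19), (8, 15)])
READ a @v5: history=[(1, 15), (4, 29), (5, 19), (8, 15)] -> pick v5 -> 19
v9: WRITE a=7  (a history now [(1, 15), (4, 29), (5, 19), (8, 15), (9, 7)])
v10: WRITE b=24  (b history now [(2, 23), (3, 22), (6, 7), (7, 9), (10, 24)])
v11: WRITE a=14  (a history now [(1, 15), (4, 29), (5, 19), (8, 15), (9, 7), (11, 14)])
v12: WRITE b=14  (b history now [(2, 23), (3, 22), (6, 7), (7, 9), (10, 24), (12, 14)])
v13: WRITE b=27  (b history now [(2, 23), (3, 22), (6, 7), (7, 9), (10, 24), (12, 14), (13, 27)])
v14: WRITE b=11  (b history now [(2, 23), (3, 22), (6, 7), (7, 9), (10, 24), (12, 14), (13, 27), (14, 11)])
v15: WRITE a=23  (a history now [(1, 15), (4, 29), (5, 19), (8, 15), (9, 7), (11, 14), (15, 23)])
v16: WRITE b=15  (b history now [(2, 23), (3, 22), (6, 7), (7, 9), (10, 24), (12, 14), (13, 27), (14, 11), (16, 15)])
v17: WRITE a=1  (a history now [(1, 15), (4, 29), (5, 19), (8, 15), (9, 7), (11, 14), (15, 23), (17, 1)])
v18: WRITE a=11  (a history now [(1, 15), (4, 29), (5, 19), (8, 15), (9, 7), (11, 14), (15, 23), (17, 1), (18, 11)])
READ a @v6: history=[(1, 15), (4, 29), (5, 19), (8, 15), (9, 7), (11, 14), (15, 23), (17, 1), (18, 11)] -> pick v5 -> 19
v19: WRITE a=26  (a history now [(1, 15), (4, 29), (5, 19), (8, 15), (9, 7), (11, 14), (15, 23), (17, 1), (18, 11), (19, 26)])
READ a @v16: history=[(1, 15), (4, 29), (5, 19), (8, 15), (9, 7), (11, 14), (15, 23), (17, 1), (18, 11), (19, 26)] -> pick v15 -> 23
v20: WRITE b=27  (b history now [(2, 23), (3, 22), (6, 7), (7, 9), (10, 24), (12, 14), (13, 27), (14, 11), (16, 15), (20, 27)])
v21: WRITE b=17  (b history now [(2, 23), (3, 22), (6, 7), (7, 9), (10, 24), (12, 14), (13, 27), (14, 11), (16, 15), (20, 27), (21, 17)])
READ a @v1: history=[(1, 15), (4, 29), (5, 19), (8, 15), (9, 7), (11, 14), (15, 23), (17, 1), (18, 11), (19, 26)] -> pick v1 -> 15
v22: WRITE b=4  (b history now [(2, 23), (3, 22), (6, 7), (7, 9), (10, 24), (12, 14), (13, 27), (14, 11), (16, 15), (20, 27), (21, 17), (22, 4)])
v23: WRITE a=31  (a history now [(1, 15), (4, 29), (5, 19), (8, 15), (9, 7), (11, 14), (15, 23), (17, 1), (18, 11), (19, 26), (23, 31)])
READ a @v7: history=[(1, 15), (4, 29), (5, 19), (8, 15), (9, 7), (11, 14), (15, 23), (17, 1), (18, 11), (19, 26), (23, 31)] -> pick v5 -> 19
v24: WRITE b=28  (b history now [(2, 23), (3, 22), (6, 7), (7, 9), (10, 24), (12, 14), (13, 27), (14, 11), (16, 15), (20, 27), (21, 17), (22, 4), (24, 28)])
v25: WRITE b=6  (b history now [(2, 23), (3, 22), (6, 7), (7, 9), (10, 24), (12, 14), (13, 27), (14, 11), (16, 15), (20, 27), (21, 17), (22, 4), (24, 28), (25, 6)])
v26: WRITE b=13  (b history now [(2, 23), (3, 22), (6, 7), (7, 9), (10, 24), (12, 14), (13, 27), (14, 11), (16, 15), (20, 27), (21, 17), (22, 4), (24, 28), (25, 6), (26, 13)])
v27: WRITE a=28  (a history now [(1, 15), (4, 29), (5, 19), (8, 15), (9, 7), (11, 14), (15, 23), (17, 1), (18, 11), (19, 26), (23, 31), (27, 28)])
v28: WRITE b=26  (b history now [(2, 23), (3, 22), (6, 7), (7, 9), (10, 24), (12, 14), (13, 27), (14, 11), (16, 15), (20, 27), (21, 17), (22, 4), (24, 28), (25, 6), (26, 13), (28, 26)])
v29: WRITE a=3  (a history now [(1, 15), (4, 29), (5, 19), (8, 15), (9, 7), (11, 14), (15, 23), (17, 1), (18, 11), (19, 26), (23, 31), (27, 28), (29, 3)])
READ a @v19: history=[(1, 15), (4, 29), (5, 19), (8, 15), (9, 7), (11, 14), (15, 23), (17, 1), (18, 11), (19, 26), (23, 31), (27, 28), (29, 3)] -> pick v19 -> 26
v30: WRITE a=31  (a history now [(1, 15), (4, 29), (5, 19), (8, 15), (9, 7), (11, 14), (15, 23), (17, 1), (18, 11), (19, 26), (23, 31), (27, 28), (29, 3), (30, 31)])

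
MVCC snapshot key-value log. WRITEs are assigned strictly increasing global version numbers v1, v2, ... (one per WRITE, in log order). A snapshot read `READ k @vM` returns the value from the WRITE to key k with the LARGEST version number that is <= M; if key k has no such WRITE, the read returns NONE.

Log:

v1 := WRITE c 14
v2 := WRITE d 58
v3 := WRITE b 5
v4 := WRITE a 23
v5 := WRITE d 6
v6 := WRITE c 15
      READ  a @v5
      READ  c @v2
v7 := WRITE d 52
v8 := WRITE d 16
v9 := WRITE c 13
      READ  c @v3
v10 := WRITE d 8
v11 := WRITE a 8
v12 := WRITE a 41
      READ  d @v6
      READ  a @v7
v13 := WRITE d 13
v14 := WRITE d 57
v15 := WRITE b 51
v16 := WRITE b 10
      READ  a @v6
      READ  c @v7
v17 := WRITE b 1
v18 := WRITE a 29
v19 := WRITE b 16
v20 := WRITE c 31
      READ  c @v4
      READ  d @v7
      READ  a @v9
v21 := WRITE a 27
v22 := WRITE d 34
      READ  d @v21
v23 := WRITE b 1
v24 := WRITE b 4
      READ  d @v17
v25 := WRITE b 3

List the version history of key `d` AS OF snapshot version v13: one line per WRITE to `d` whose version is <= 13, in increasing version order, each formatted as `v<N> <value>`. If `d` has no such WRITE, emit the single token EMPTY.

Scan writes for key=d with version <= 13:
  v1 WRITE c 14 -> skip
  v2 WRITE d 58 -> keep
  v3 WRITE b 5 -> skip
  v4 WRITE a 23 -> skip
  v5 WRITE d 6 -> keep
  v6 WRITE c 15 -> skip
  v7 WRITE d 52 -> keep
  v8 WRITE d 16 -> keep
  v9 WRITE c 13 -> skip
  v10 WRITE d 8 -> keep
  v11 WRITE a 8 -> skip
  v12 WRITE a 41 -> skip
  v13 WRITE d 13 -> keep
  v14 WRITE d 57 -> drop (> snap)
  v15 WRITE b 51 -> skip
  v16 WRITE b 10 -> skip
  v17 WRITE b 1 -> skip
  v18 WRITE a 29 -> skip
  v19 WRITE b 16 -> skip
  v20 WRITE c 31 -> skip
  v21 WRITE a 27 -> skip
  v22 WRITE d 34 -> drop (> snap)
  v23 WRITE b 1 -> skip
  v24 WRITE b 4 -> skip
  v25 WRITE b 3 -> skip
Collected: [(2, 58), (5, 6), (7, 52), (8, 16), (10, 8), (13, 13)]

Answer: v2 58
v5 6
v7 52
v8 16
v10 8
v13 13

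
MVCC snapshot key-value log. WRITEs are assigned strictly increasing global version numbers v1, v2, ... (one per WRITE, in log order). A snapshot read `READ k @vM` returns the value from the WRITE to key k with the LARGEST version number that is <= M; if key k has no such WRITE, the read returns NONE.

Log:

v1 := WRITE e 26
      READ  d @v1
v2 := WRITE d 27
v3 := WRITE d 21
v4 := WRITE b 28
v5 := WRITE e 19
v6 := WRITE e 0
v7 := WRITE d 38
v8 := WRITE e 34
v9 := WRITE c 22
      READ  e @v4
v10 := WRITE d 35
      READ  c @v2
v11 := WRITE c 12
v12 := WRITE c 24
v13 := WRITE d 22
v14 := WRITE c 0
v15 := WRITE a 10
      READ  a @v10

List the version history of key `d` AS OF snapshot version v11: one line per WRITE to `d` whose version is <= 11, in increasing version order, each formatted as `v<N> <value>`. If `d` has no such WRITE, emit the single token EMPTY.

Scan writes for key=d with version <= 11:
  v1 WRITE e 26 -> skip
  v2 WRITE d 27 -> keep
  v3 WRITE d 21 -> keep
  v4 WRITE b 28 -> skip
  v5 WRITE e 19 -> skip
  v6 WRITE e 0 -> skip
  v7 WRITE d 38 -> keep
  v8 WRITE e 34 -> skip
  v9 WRITE c 22 -> skip
  v10 WRITE d 35 -> keep
  v11 WRITE c 12 -> skip
  v12 WRITE c 24 -> skip
  v13 WRITE d 22 -> drop (> snap)
  v14 WRITE c 0 -> skip
  v15 WRITE a 10 -> skip
Collected: [(2, 27), (3, 21), (7, 38), (10, 35)]

Answer: v2 27
v3 21
v7 38
v10 35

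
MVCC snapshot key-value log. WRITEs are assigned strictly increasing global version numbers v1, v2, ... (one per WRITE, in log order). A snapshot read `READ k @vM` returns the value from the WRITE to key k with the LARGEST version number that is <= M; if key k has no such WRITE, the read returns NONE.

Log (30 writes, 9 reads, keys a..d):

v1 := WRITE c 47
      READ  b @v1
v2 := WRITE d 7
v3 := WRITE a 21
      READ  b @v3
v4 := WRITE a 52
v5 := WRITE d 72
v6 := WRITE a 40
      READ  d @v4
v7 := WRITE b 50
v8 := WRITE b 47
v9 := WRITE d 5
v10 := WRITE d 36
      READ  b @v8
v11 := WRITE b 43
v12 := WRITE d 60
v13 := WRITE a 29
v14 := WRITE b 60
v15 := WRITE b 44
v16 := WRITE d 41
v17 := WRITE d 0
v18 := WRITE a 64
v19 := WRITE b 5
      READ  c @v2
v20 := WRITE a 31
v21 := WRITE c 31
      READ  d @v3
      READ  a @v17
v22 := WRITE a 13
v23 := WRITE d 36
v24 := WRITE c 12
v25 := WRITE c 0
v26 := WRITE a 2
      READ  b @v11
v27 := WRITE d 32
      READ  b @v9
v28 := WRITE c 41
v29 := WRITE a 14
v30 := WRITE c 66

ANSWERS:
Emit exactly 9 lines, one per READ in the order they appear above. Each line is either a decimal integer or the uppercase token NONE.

v1: WRITE c=47  (c history now [(1, 47)])
READ b @v1: history=[] -> no version <= 1 -> NONE
v2: WRITE d=7  (d history now [(2, 7)])
v3: WRITE a=21  (a history now [(3, 21)])
READ b @v3: history=[] -> no version <= 3 -> NONE
v4: WRITE a=52  (a history now [(3, 21), (4, 52)])
v5: WRITE d=72  (d history now [(2, 7), (5, 72)])
v6: WRITE a=40  (a history now [(3, 21), (4, 52), (6, 40)])
READ d @v4: history=[(2, 7), (5, 72)] -> pick v2 -> 7
v7: WRITE b=50  (b history now [(7, 50)])
v8: WRITE b=47  (b history now [(7, 50), (8, 47)])
v9: WRITE d=5  (d history now [(2, 7), (5, 72), (9, 5)])
v10: WRITE d=36  (d history now [(2, 7), (5, 72), (9, 5), (10, 36)])
READ b @v8: history=[(7, 50), (8, 47)] -> pick v8 -> 47
v11: WRITE b=43  (b history now [(7, 50), (8, 47), (11, 43)])
v12: WRITE d=60  (d history now [(2, 7), (5, 72), (9, 5), (10, 36), (12, 60)])
v13: WRITE a=29  (a history now [(3, 21), (4, 52), (6, 40), (13, 29)])
v14: WRITE b=60  (b history now [(7, 50), (8, 47), (11, 43), (14, 60)])
v15: WRITE b=44  (b history now [(7, 50), (8, 47), (11, 43), (14, 60), (15, 44)])
v16: WRITE d=41  (d history now [(2, 7), (5, 72), (9, 5), (10, 36), (12, 60), (16, 41)])
v17: WRITE d=0  (d history now [(2, 7), (5, 72), (9, 5), (10, 36), (12, 60), (16, 41), (17, 0)])
v18: WRITE a=64  (a history now [(3, 21), (4, 52), (6, 40), (13, 29), (18, 64)])
v19: WRITE b=5  (b history now [(7, 50), (8, 47), (11, 43), (14, 60), (15, 44), (19, 5)])
READ c @v2: history=[(1, 47)] -> pick v1 -> 47
v20: WRITE a=31  (a history now [(3, 21), (4, 52), (6, 40), (13, 29), (18, 64), (20, 31)])
v21: WRITE c=31  (c history now [(1, 47), (21, 31)])
READ d @v3: history=[(2, 7), (5, 72), (9, 5), (10, 36), (12, 60), (16, 41), (17, 0)] -> pick v2 -> 7
READ a @v17: history=[(3, 21), (4, 52), (6, 40), (13, 29), (18, 64), (20, 31)] -> pick v13 -> 29
v22: WRITE a=13  (a history now [(3, 21), (4, 52), (6, 40), (13, 29), (18, 64), (20, 31), (22, 13)])
v23: WRITE d=36  (d history now [(2, 7), (5, 72), (9, 5), (10, 36), (12, 60), (16, 41), (17, 0), (23, 36)])
v24: WRITE c=12  (c history now [(1, 47), (21, 31), (24, 12)])
v25: WRITE c=0  (c history now [(1, 47), (21, 31), (24, 12), (25, 0)])
v26: WRITE a=2  (a history now [(3, 21), (4, 52), (6, 40), (13, 29), (18, 64), (20, 31), (22, 13), (26, 2)])
READ b @v11: history=[(7, 50), (8, 47), (11, 43), (14, 60), (15, 44), (19, 5)] -> pick v11 -> 43
v27: WRITE d=32  (d history now [(2, 7), (5, 72), (9, 5), (10, 36), (12, 60), (16, 41), (17, 0), (23, 36), (27, 32)])
READ b @v9: history=[(7, 50), (8, 47), (11, 43), (14, 60), (15, 44), (19, 5)] -> pick v8 -> 47
v28: WRITE c=41  (c history now [(1, 47), (21, 31), (24, 12), (25, 0), (28, 41)])
v29: WRITE a=14  (a history now [(3, 21), (4, 52), (6, 40), (13, 29), (18, 64), (20, 31), (22, 13), (26, 2), (29, 14)])
v30: WRITE c=66  (c history now [(1, 47), (21, 31), (24, 12), (25, 0), (28, 41), (30, 66)])

Answer: NONE
NONE
7
47
47
7
29
43
47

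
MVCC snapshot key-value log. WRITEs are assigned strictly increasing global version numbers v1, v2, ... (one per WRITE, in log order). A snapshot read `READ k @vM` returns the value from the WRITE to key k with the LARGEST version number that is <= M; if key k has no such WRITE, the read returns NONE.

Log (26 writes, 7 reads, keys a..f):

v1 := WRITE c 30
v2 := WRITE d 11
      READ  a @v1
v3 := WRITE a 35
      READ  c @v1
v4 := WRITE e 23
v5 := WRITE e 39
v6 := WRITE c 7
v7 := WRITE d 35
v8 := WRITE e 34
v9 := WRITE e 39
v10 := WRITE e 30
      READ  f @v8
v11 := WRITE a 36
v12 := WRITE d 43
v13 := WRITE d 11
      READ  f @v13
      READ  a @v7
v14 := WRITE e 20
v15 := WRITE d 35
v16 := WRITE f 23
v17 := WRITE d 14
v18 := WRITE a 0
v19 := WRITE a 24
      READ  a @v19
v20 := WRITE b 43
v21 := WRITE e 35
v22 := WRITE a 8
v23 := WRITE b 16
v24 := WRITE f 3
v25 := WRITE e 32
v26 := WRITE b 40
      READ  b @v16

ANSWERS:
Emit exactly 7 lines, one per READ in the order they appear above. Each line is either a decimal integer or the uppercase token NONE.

Answer: NONE
30
NONE
NONE
35
24
NONE

Derivation:
v1: WRITE c=30  (c history now [(1, 30)])
v2: WRITE d=11  (d history now [(2, 11)])
READ a @v1: history=[] -> no version <= 1 -> NONE
v3: WRITE a=35  (a history now [(3, 35)])
READ c @v1: history=[(1, 30)] -> pick v1 -> 30
v4: WRITE e=23  (e history now [(4, 23)])
v5: WRITE e=39  (e history now [(4, 23), (5, 39)])
v6: WRITE c=7  (c history now [(1, 30), (6, 7)])
v7: WRITE d=35  (d history now [(2, 11), (7, 35)])
v8: WRITE e=34  (e history now [(4, 23), (5, 39), (8, 34)])
v9: WRITE e=39  (e history now [(4, 23), (5, 39), (8, 34), (9, 39)])
v10: WRITE e=30  (e history now [(4, 23), (5, 39), (8, 34), (9, 39), (10, 30)])
READ f @v8: history=[] -> no version <= 8 -> NONE
v11: WRITE a=36  (a history now [(3, 35), (11, 36)])
v12: WRITE d=43  (d history now [(2, 11), (7, 35), (12, 43)])
v13: WRITE d=11  (d history now [(2, 11), (7, 35), (12, 43), (13, 11)])
READ f @v13: history=[] -> no version <= 13 -> NONE
READ a @v7: history=[(3, 35), (11, 36)] -> pick v3 -> 35
v14: WRITE e=20  (e history now [(4, 23), (5, 39), (8, 34), (9, 39), (10, 30), (14, 20)])
v15: WRITE d=35  (d history now [(2, 11), (7, 35), (12, 43), (13, 11), (15, 35)])
v16: WRITE f=23  (f history now [(16, 23)])
v17: WRITE d=14  (d history now [(2, 11), (7, 35), (12, 43), (13, 11), (15, 35), (17, 14)])
v18: WRITE a=0  (a history now [(3, 35), (11, 36), (18, 0)])
v19: WRITE a=24  (a history now [(3, 35), (11, 36), (18, 0), (19, 24)])
READ a @v19: history=[(3, 35), (11, 36), (18, 0), (19, 24)] -> pick v19 -> 24
v20: WRITE b=43  (b history now [(20, 43)])
v21: WRITE e=35  (e history now [(4, 23), (5, 39), (8, 34), (9, 39), (10, 30), (14, 20), (21, 35)])
v22: WRITE a=8  (a history now [(3, 35), (11, 36), (18, 0), (19, 24), (22, 8)])
v23: WRITE b=16  (b history now [(20, 43), (23, 16)])
v24: WRITE f=3  (f history now [(16, 23), (24, 3)])
v25: WRITE e=32  (e history now [(4, 23), (5, 39), (8, 34), (9, 39), (10, 30), (14, 20), (21, 35), (25, 32)])
v26: WRITE b=40  (b history now [(20, 43), (23, 16), (26, 40)])
READ b @v16: history=[(20, 43), (23, 16), (26, 40)] -> no version <= 16 -> NONE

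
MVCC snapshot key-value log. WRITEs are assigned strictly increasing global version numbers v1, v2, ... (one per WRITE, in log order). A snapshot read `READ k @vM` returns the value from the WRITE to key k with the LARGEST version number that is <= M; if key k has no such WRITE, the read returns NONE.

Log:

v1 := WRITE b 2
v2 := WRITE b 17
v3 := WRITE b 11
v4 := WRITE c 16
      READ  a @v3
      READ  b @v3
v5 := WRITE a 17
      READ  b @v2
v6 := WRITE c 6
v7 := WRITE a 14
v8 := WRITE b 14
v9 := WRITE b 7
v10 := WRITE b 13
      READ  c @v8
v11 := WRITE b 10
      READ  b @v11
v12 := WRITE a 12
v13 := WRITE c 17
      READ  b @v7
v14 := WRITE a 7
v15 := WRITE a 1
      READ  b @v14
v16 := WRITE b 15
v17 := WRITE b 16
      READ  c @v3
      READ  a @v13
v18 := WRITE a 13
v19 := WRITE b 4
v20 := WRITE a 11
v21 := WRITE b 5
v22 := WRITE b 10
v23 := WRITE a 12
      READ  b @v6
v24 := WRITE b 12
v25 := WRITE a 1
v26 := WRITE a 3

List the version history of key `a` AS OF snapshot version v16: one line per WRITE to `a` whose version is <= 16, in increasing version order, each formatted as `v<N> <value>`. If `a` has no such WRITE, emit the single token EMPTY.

Answer: v5 17
v7 14
v12 12
v14 7
v15 1

Derivation:
Scan writes for key=a with version <= 16:
  v1 WRITE b 2 -> skip
  v2 WRITE b 17 -> skip
  v3 WRITE b 11 -> skip
  v4 WRITE c 16 -> skip
  v5 WRITE a 17 -> keep
  v6 WRITE c 6 -> skip
  v7 WRITE a 14 -> keep
  v8 WRITE b 14 -> skip
  v9 WRITE b 7 -> skip
  v10 WRITE b 13 -> skip
  v11 WRITE b 10 -> skip
  v12 WRITE a 12 -> keep
  v13 WRITE c 17 -> skip
  v14 WRITE a 7 -> keep
  v15 WRITE a 1 -> keep
  v16 WRITE b 15 -> skip
  v17 WRITE b 16 -> skip
  v18 WRITE a 13 -> drop (> snap)
  v19 WRITE b 4 -> skip
  v20 WRITE a 11 -> drop (> snap)
  v21 WRITE b 5 -> skip
  v22 WRITE b 10 -> skip
  v23 WRITE a 12 -> drop (> snap)
  v24 WRITE b 12 -> skip
  v25 WRITE a 1 -> drop (> snap)
  v26 WRITE a 3 -> drop (> snap)
Collected: [(5, 17), (7, 14), (12, 12), (14, 7), (15, 1)]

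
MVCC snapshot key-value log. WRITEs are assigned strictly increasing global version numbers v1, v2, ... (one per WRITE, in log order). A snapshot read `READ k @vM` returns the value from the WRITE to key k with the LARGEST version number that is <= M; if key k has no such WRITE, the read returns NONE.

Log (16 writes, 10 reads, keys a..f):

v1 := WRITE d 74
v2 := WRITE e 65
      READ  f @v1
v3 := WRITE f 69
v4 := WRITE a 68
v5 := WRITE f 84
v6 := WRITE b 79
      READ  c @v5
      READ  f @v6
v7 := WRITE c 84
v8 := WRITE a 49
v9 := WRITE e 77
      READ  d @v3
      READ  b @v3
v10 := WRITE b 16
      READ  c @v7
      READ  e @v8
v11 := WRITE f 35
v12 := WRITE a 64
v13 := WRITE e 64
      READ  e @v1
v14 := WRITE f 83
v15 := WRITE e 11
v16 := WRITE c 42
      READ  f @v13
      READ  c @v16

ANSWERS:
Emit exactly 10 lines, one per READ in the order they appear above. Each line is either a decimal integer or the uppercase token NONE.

Answer: NONE
NONE
84
74
NONE
84
65
NONE
35
42

Derivation:
v1: WRITE d=74  (d history now [(1, 74)])
v2: WRITE e=65  (e history now [(2, 65)])
READ f @v1: history=[] -> no version <= 1 -> NONE
v3: WRITE f=69  (f history now [(3, 69)])
v4: WRITE a=68  (a history now [(4, 68)])
v5: WRITE f=84  (f history now [(3, 69), (5, 84)])
v6: WRITE b=79  (b history now [(6, 79)])
READ c @v5: history=[] -> no version <= 5 -> NONE
READ f @v6: history=[(3, 69), (5, 84)] -> pick v5 -> 84
v7: WRITE c=84  (c history now [(7, 84)])
v8: WRITE a=49  (a history now [(4, 68), (8, 49)])
v9: WRITE e=77  (e history now [(2, 65), (9, 77)])
READ d @v3: history=[(1, 74)] -> pick v1 -> 74
READ b @v3: history=[(6, 79)] -> no version <= 3 -> NONE
v10: WRITE b=16  (b history now [(6, 79), (10, 16)])
READ c @v7: history=[(7, 84)] -> pick v7 -> 84
READ e @v8: history=[(2, 65), (9, 77)] -> pick v2 -> 65
v11: WRITE f=35  (f history now [(3, 69), (5, 84), (11, 35)])
v12: WRITE a=64  (a history now [(4, 68), (8, 49), (12, 64)])
v13: WRITE e=64  (e history now [(2, 65), (9, 77), (13, 64)])
READ e @v1: history=[(2, 65), (9, 77), (13, 64)] -> no version <= 1 -> NONE
v14: WRITE f=83  (f history now [(3, 69), (5, 84), (11, 35), (14, 83)])
v15: WRITE e=11  (e history now [(2, 65), (9, 77), (13, 64), (15, 11)])
v16: WRITE c=42  (c history now [(7, 84), (16, 42)])
READ f @v13: history=[(3, 69), (5, 84), (11, 35), (14, 83)] -> pick v11 -> 35
READ c @v16: history=[(7, 84), (16, 42)] -> pick v16 -> 42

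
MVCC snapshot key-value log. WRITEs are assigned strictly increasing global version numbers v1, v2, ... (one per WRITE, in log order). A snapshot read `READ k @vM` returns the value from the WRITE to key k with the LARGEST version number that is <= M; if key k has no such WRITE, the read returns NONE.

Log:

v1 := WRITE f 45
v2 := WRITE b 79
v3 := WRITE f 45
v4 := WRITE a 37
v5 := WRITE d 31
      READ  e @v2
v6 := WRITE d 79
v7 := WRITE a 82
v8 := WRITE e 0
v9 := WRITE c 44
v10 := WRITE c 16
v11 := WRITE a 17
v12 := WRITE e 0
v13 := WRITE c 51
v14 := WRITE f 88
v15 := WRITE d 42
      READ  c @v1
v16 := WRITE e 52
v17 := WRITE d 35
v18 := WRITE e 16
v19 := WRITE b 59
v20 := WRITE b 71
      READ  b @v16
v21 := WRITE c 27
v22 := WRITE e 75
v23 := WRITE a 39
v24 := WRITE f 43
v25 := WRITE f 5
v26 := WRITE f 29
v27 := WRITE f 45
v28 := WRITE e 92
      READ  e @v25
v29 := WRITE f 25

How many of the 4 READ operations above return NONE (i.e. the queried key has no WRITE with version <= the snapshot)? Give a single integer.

Answer: 2

Derivation:
v1: WRITE f=45  (f history now [(1, 45)])
v2: WRITE b=79  (b history now [(2, 79)])
v3: WRITE f=45  (f history now [(1, 45), (3, 45)])
v4: WRITE a=37  (a history now [(4, 37)])
v5: WRITE d=31  (d history now [(5, 31)])
READ e @v2: history=[] -> no version <= 2 -> NONE
v6: WRITE d=79  (d history now [(5, 31), (6, 79)])
v7: WRITE a=82  (a history now [(4, 37), (7, 82)])
v8: WRITE e=0  (e history now [(8, 0)])
v9: WRITE c=44  (c history now [(9, 44)])
v10: WRITE c=16  (c history now [(9, 44), (10, 16)])
v11: WRITE a=17  (a history now [(4, 37), (7, 82), (11, 17)])
v12: WRITE e=0  (e history now [(8, 0), (12, 0)])
v13: WRITE c=51  (c history now [(9, 44), (10, 16), (13, 51)])
v14: WRITE f=88  (f history now [(1, 45), (3, 45), (14, 88)])
v15: WRITE d=42  (d history now [(5, 31), (6, 79), (15, 42)])
READ c @v1: history=[(9, 44), (10, 16), (13, 51)] -> no version <= 1 -> NONE
v16: WRITE e=52  (e history now [(8, 0), (12, 0), (16, 52)])
v17: WRITE d=35  (d history now [(5, 31), (6, 79), (15, 42), (17, 35)])
v18: WRITE e=16  (e history now [(8, 0), (12, 0), (16, 52), (18, 16)])
v19: WRITE b=59  (b history now [(2, 79), (19, 59)])
v20: WRITE b=71  (b history now [(2, 79), (19, 59), (20, 71)])
READ b @v16: history=[(2, 79), (19, 59), (20, 71)] -> pick v2 -> 79
v21: WRITE c=27  (c history now [(9, 44), (10, 16), (13, 51), (21, 27)])
v22: WRITE e=75  (e history now [(8, 0), (12, 0), (16, 52), (18, 16), (22, 75)])
v23: WRITE a=39  (a history now [(4, 37), (7, 82), (11, 17), (23, 39)])
v24: WRITE f=43  (f history now [(1, 45), (3, 45), (14, 88), (24, 43)])
v25: WRITE f=5  (f history now [(1, 45), (3, 45), (14, 88), (24, 43), (25, 5)])
v26: WRITE f=29  (f history now [(1, 45), (3, 45), (14, 88), (24, 43), (25, 5), (26, 29)])
v27: WRITE f=45  (f history now [(1, 45), (3, 45), (14, 88), (24, 43), (25, 5), (26, 29), (27, 45)])
v28: WRITE e=92  (e history now [(8, 0), (12, 0), (16, 52), (18, 16), (22, 75), (28, 92)])
READ e @v25: history=[(8, 0), (12, 0), (16, 52), (18, 16), (22, 75), (28, 92)] -> pick v22 -> 75
v29: WRITE f=25  (f history now [(1, 45), (3, 45), (14, 88), (24, 43), (25, 5), (26, 29), (27, 45), (29, 25)])
Read results in order: ['NONE', 'NONE', '79', '75']
NONE count = 2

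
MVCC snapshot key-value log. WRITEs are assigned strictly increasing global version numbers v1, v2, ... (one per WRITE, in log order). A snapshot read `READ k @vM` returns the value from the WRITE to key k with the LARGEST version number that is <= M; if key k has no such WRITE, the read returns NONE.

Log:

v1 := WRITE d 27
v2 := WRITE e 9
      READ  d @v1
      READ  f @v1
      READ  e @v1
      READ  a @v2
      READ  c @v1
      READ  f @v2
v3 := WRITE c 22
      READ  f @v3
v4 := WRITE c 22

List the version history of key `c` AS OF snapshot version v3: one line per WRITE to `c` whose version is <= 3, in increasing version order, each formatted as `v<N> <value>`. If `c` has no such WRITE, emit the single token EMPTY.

Scan writes for key=c with version <= 3:
  v1 WRITE d 27 -> skip
  v2 WRITE e 9 -> skip
  v3 WRITE c 22 -> keep
  v4 WRITE c 22 -> drop (> snap)
Collected: [(3, 22)]

Answer: v3 22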